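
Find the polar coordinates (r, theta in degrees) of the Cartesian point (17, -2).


r = sqrt(17^2 + (-2)^2) = 17.1172
theta = atan2(-2, 17) = 353.2902 degrees

r = 17.1172, theta = 353.2902 degrees


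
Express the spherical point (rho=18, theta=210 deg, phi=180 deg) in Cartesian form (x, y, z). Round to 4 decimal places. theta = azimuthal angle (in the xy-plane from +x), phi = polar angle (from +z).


x = 18 * sin(180) * cos(210) = 0
y = 18 * sin(180) * sin(210) = 0
z = 18 * cos(180) = -18

(0, 0, -18)


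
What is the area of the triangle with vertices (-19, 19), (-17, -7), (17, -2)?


Area = |x1(y2-y3) + x2(y3-y1) + x3(y1-y2)| / 2
= |-19*(-7--2) + -17*(-2-19) + 17*(19--7)| / 2
= 447

447


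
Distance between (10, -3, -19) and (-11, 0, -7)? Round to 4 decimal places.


d = sqrt((-11-10)^2 + (0--3)^2 + (-7--19)^2) = 24.3721

24.3721


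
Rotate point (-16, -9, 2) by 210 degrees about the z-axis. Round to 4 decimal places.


x' = -16*cos(210) - -9*sin(210) = 9.3564
y' = -16*sin(210) + -9*cos(210) = 15.7942
z' = 2

(9.3564, 15.7942, 2)


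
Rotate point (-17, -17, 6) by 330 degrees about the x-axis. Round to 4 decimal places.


x' = -17
y' = -17*cos(330) - 6*sin(330) = -11.7224
z' = -17*sin(330) + 6*cos(330) = 13.6962

(-17, -11.7224, 13.6962)


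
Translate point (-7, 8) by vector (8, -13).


Translation: (x+dx, y+dy) = (-7+8, 8+-13) = (1, -5)

(1, -5)


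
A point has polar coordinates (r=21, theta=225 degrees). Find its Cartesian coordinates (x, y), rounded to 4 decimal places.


x = 21 * cos(225) = -14.8492
y = 21 * sin(225) = -14.8492

(-14.8492, -14.8492)


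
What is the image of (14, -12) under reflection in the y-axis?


Reflection across y-axis: (x, y) -> (-x, y)
(14, -12) -> (-14, -12)

(-14, -12)


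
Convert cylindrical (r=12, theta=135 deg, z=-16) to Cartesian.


x = 12 * cos(135) = -8.4853
y = 12 * sin(135) = 8.4853
z = -16

(-8.4853, 8.4853, -16)


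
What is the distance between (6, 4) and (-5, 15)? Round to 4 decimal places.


d = sqrt((-5-6)^2 + (15-4)^2) = 15.5563

15.5563


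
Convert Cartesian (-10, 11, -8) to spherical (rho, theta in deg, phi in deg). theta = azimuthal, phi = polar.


rho = sqrt((-10)^2 + 11^2 + (-8)^2) = 16.8819
theta = atan2(11, -10) = 132.2737 deg
phi = acos(-8/16.8819) = 118.2864 deg

rho = 16.8819, theta = 132.2737 deg, phi = 118.2864 deg


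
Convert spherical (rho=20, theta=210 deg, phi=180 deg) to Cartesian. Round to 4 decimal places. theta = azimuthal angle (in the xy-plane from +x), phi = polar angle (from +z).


x = 20 * sin(180) * cos(210) = 0
y = 20 * sin(180) * sin(210) = 0
z = 20 * cos(180) = -20

(0, 0, -20)


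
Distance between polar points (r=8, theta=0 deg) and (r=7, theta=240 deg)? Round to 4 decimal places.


d = sqrt(r1^2 + r2^2 - 2*r1*r2*cos(t2-t1))
d = sqrt(8^2 + 7^2 - 2*8*7*cos(240-0)) = 13

13


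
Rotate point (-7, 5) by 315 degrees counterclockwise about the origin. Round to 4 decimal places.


x' = -7*cos(315) - 5*sin(315) = -1.4142
y' = -7*sin(315) + 5*cos(315) = 8.4853

(-1.4142, 8.4853)


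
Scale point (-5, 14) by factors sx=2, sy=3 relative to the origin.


Scaling: (x*sx, y*sy) = (-5*2, 14*3) = (-10, 42)

(-10, 42)


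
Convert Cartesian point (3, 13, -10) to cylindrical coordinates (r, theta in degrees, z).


r = sqrt(3^2 + 13^2) = 13.3417
theta = atan2(13, 3) = 77.0054 deg
z = -10

r = 13.3417, theta = 77.0054 deg, z = -10


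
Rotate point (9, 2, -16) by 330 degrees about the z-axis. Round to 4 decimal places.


x' = 9*cos(330) - 2*sin(330) = 8.7942
y' = 9*sin(330) + 2*cos(330) = -2.7679
z' = -16

(8.7942, -2.7679, -16)


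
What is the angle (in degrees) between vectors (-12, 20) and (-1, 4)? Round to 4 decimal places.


dot = -12*-1 + 20*4 = 92
|u| = 23.3238, |v| = 4.1231
cos(angle) = 0.9567
angle = 16.9275 degrees

16.9275 degrees


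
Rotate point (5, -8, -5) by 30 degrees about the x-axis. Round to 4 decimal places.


x' = 5
y' = -8*cos(30) - -5*sin(30) = -4.4282
z' = -8*sin(30) + -5*cos(30) = -8.3301

(5, -4.4282, -8.3301)


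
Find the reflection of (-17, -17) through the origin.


Reflection through origin: (x, y) -> (-x, -y)
(-17, -17) -> (17, 17)

(17, 17)


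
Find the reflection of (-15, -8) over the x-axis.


Reflection across x-axis: (x, y) -> (x, -y)
(-15, -8) -> (-15, 8)

(-15, 8)


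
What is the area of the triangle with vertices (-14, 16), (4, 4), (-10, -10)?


Area = |x1(y2-y3) + x2(y3-y1) + x3(y1-y2)| / 2
= |-14*(4--10) + 4*(-10-16) + -10*(16-4)| / 2
= 210

210


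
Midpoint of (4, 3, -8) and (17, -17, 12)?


Midpoint = ((4+17)/2, (3+-17)/2, (-8+12)/2) = (10.5, -7, 2)

(10.5, -7, 2)


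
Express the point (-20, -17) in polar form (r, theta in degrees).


r = sqrt((-20)^2 + (-17)^2) = 26.2488
theta = atan2(-17, -20) = 220.3645 degrees

r = 26.2488, theta = 220.3645 degrees


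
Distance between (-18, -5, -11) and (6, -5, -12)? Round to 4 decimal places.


d = sqrt((6--18)^2 + (-5--5)^2 + (-12--11)^2) = 24.0208

24.0208


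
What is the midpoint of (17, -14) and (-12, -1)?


Midpoint = ((17+-12)/2, (-14+-1)/2) = (2.5, -7.5)

(2.5, -7.5)


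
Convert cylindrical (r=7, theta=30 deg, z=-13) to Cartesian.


x = 7 * cos(30) = 6.0622
y = 7 * sin(30) = 3.5
z = -13

(6.0622, 3.5, -13)


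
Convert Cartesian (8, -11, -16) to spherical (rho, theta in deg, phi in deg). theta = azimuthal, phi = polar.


rho = sqrt(8^2 + (-11)^2 + (-16)^2) = 21
theta = atan2(-11, 8) = 306.0274 deg
phi = acos(-16/21) = 139.6324 deg

rho = 21, theta = 306.0274 deg, phi = 139.6324 deg


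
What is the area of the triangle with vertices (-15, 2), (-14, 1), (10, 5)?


Area = |x1(y2-y3) + x2(y3-y1) + x3(y1-y2)| / 2
= |-15*(1-5) + -14*(5-2) + 10*(2-1)| / 2
= 14

14


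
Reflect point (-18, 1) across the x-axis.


Reflection across x-axis: (x, y) -> (x, -y)
(-18, 1) -> (-18, -1)

(-18, -1)


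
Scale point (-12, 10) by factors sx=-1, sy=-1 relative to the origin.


Scaling: (x*sx, y*sy) = (-12*-1, 10*-1) = (12, -10)

(12, -10)


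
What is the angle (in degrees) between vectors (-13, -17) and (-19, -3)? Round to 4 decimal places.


dot = -13*-19 + -17*-3 = 298
|u| = 21.4009, |v| = 19.2354
cos(angle) = 0.7239
angle = 43.622 degrees

43.622 degrees


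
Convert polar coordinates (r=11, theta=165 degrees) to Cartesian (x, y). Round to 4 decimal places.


x = 11 * cos(165) = -10.6252
y = 11 * sin(165) = 2.847

(-10.6252, 2.847)


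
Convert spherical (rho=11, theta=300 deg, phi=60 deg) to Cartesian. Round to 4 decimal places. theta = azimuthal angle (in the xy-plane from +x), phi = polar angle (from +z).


x = 11 * sin(60) * cos(300) = 4.7631
y = 11 * sin(60) * sin(300) = -8.25
z = 11 * cos(60) = 5.5

(4.7631, -8.25, 5.5)


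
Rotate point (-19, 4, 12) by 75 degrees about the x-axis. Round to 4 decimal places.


x' = -19
y' = 4*cos(75) - 12*sin(75) = -10.5558
z' = 4*sin(75) + 12*cos(75) = 6.9695

(-19, -10.5558, 6.9695)


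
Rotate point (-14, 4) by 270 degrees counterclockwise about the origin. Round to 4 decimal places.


x' = -14*cos(270) - 4*sin(270) = 4
y' = -14*sin(270) + 4*cos(270) = 14

(4, 14)


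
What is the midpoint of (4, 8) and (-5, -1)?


Midpoint = ((4+-5)/2, (8+-1)/2) = (-0.5, 3.5)

(-0.5, 3.5)


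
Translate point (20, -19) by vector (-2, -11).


Translation: (x+dx, y+dy) = (20+-2, -19+-11) = (18, -30)

(18, -30)


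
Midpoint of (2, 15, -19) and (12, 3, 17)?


Midpoint = ((2+12)/2, (15+3)/2, (-19+17)/2) = (7, 9, -1)

(7, 9, -1)


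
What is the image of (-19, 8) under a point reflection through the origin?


Reflection through origin: (x, y) -> (-x, -y)
(-19, 8) -> (19, -8)

(19, -8)


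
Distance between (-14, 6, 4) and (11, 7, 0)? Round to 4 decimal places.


d = sqrt((11--14)^2 + (7-6)^2 + (0-4)^2) = 25.3377

25.3377


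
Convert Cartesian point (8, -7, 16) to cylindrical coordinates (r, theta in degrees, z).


r = sqrt(8^2 + (-7)^2) = 10.6301
theta = atan2(-7, 8) = 318.8141 deg
z = 16

r = 10.6301, theta = 318.8141 deg, z = 16


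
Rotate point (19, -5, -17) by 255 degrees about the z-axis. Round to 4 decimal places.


x' = 19*cos(255) - -5*sin(255) = -9.7472
y' = 19*sin(255) + -5*cos(255) = -17.0585
z' = -17

(-9.7472, -17.0585, -17)


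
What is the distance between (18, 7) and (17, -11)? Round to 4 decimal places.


d = sqrt((17-18)^2 + (-11-7)^2) = 18.0278

18.0278


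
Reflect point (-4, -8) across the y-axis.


Reflection across y-axis: (x, y) -> (-x, y)
(-4, -8) -> (4, -8)

(4, -8)


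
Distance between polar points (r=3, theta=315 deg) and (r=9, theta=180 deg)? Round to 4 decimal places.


d = sqrt(r1^2 + r2^2 - 2*r1*r2*cos(t2-t1))
d = sqrt(3^2 + 9^2 - 2*3*9*cos(180-315)) = 11.3218

11.3218


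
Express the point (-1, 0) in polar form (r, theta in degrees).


r = sqrt((-1)^2 + 0^2) = 1
theta = atan2(0, -1) = 180 degrees

r = 1, theta = 180 degrees


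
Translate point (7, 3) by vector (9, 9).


Translation: (x+dx, y+dy) = (7+9, 3+9) = (16, 12)

(16, 12)


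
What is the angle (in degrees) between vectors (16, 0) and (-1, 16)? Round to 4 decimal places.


dot = 16*-1 + 0*16 = -16
|u| = 16, |v| = 16.0312
cos(angle) = -0.0624
angle = 93.5763 degrees

93.5763 degrees


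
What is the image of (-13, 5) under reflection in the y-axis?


Reflection across y-axis: (x, y) -> (-x, y)
(-13, 5) -> (13, 5)

(13, 5)


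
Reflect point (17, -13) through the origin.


Reflection through origin: (x, y) -> (-x, -y)
(17, -13) -> (-17, 13)

(-17, 13)


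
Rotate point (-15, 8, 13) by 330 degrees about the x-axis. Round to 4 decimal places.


x' = -15
y' = 8*cos(330) - 13*sin(330) = 13.4282
z' = 8*sin(330) + 13*cos(330) = 7.2583

(-15, 13.4282, 7.2583)


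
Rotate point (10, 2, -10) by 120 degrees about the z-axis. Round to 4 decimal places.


x' = 10*cos(120) - 2*sin(120) = -6.7321
y' = 10*sin(120) + 2*cos(120) = 7.6603
z' = -10

(-6.7321, 7.6603, -10)


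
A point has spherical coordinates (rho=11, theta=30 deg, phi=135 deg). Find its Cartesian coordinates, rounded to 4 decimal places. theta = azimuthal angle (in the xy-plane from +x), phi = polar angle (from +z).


x = 11 * sin(135) * cos(30) = 6.7361
y = 11 * sin(135) * sin(30) = 3.8891
z = 11 * cos(135) = -7.7782

(6.7361, 3.8891, -7.7782)


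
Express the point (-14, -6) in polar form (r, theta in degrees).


r = sqrt((-14)^2 + (-6)^2) = 15.2315
theta = atan2(-6, -14) = 203.1986 degrees

r = 15.2315, theta = 203.1986 degrees


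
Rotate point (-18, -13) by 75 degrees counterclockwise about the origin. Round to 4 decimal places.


x' = -18*cos(75) - -13*sin(75) = 7.8983
y' = -18*sin(75) + -13*cos(75) = -20.7513

(7.8983, -20.7513)


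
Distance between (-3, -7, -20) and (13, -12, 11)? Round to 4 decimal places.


d = sqrt((13--3)^2 + (-12--7)^2 + (11--20)^2) = 35.242

35.242


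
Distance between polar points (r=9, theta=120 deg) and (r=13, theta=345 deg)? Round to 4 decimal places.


d = sqrt(r1^2 + r2^2 - 2*r1*r2*cos(t2-t1))
d = sqrt(9^2 + 13^2 - 2*9*13*cos(345-120)) = 20.3829

20.3829


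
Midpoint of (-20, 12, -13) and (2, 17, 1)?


Midpoint = ((-20+2)/2, (12+17)/2, (-13+1)/2) = (-9, 14.5, -6)

(-9, 14.5, -6)


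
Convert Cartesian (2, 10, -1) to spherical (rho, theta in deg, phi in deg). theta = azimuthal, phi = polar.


rho = sqrt(2^2 + 10^2 + (-1)^2) = 10.247
theta = atan2(10, 2) = 78.6901 deg
phi = acos(-1/10.247) = 95.6004 deg

rho = 10.247, theta = 78.6901 deg, phi = 95.6004 deg


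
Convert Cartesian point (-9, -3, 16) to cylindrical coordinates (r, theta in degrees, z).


r = sqrt((-9)^2 + (-3)^2) = 9.4868
theta = atan2(-3, -9) = 198.4349 deg
z = 16

r = 9.4868, theta = 198.4349 deg, z = 16


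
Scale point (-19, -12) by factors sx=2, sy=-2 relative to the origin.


Scaling: (x*sx, y*sy) = (-19*2, -12*-2) = (-38, 24)

(-38, 24)


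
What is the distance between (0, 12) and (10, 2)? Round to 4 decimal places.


d = sqrt((10-0)^2 + (2-12)^2) = 14.1421

14.1421


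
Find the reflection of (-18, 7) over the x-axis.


Reflection across x-axis: (x, y) -> (x, -y)
(-18, 7) -> (-18, -7)

(-18, -7)


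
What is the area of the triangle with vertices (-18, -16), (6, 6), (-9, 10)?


Area = |x1(y2-y3) + x2(y3-y1) + x3(y1-y2)| / 2
= |-18*(6-10) + 6*(10--16) + -9*(-16-6)| / 2
= 213

213


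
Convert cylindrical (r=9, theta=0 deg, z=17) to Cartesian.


x = 9 * cos(0) = 9
y = 9 * sin(0) = 0
z = 17

(9, 0, 17)


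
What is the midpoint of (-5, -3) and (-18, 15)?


Midpoint = ((-5+-18)/2, (-3+15)/2) = (-11.5, 6)

(-11.5, 6)


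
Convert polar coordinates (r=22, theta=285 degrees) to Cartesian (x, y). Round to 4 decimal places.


x = 22 * cos(285) = 5.694
y = 22 * sin(285) = -21.2504

(5.694, -21.2504)


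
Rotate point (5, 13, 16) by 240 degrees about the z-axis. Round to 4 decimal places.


x' = 5*cos(240) - 13*sin(240) = 8.7583
y' = 5*sin(240) + 13*cos(240) = -10.8301
z' = 16

(8.7583, -10.8301, 16)


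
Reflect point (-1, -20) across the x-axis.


Reflection across x-axis: (x, y) -> (x, -y)
(-1, -20) -> (-1, 20)

(-1, 20)


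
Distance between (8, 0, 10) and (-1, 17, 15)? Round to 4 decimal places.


d = sqrt((-1-8)^2 + (17-0)^2 + (15-10)^2) = 19.8746

19.8746


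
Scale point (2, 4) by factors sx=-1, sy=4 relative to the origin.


Scaling: (x*sx, y*sy) = (2*-1, 4*4) = (-2, 16)

(-2, 16)


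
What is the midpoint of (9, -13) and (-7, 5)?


Midpoint = ((9+-7)/2, (-13+5)/2) = (1, -4)

(1, -4)


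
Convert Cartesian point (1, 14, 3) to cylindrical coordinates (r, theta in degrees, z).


r = sqrt(1^2 + 14^2) = 14.0357
theta = atan2(14, 1) = 85.9144 deg
z = 3

r = 14.0357, theta = 85.9144 deg, z = 3


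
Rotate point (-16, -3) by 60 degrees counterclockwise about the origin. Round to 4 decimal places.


x' = -16*cos(60) - -3*sin(60) = -5.4019
y' = -16*sin(60) + -3*cos(60) = -15.3564

(-5.4019, -15.3564)


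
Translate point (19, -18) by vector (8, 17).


Translation: (x+dx, y+dy) = (19+8, -18+17) = (27, -1)

(27, -1)


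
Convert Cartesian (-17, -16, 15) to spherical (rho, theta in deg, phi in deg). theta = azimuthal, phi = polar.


rho = sqrt((-17)^2 + (-16)^2 + 15^2) = 27.7489
theta = atan2(-16, -17) = 223.2643 deg
phi = acos(15/27.7489) = 57.2781 deg

rho = 27.7489, theta = 223.2643 deg, phi = 57.2781 deg


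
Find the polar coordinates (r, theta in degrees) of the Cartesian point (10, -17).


r = sqrt(10^2 + (-17)^2) = 19.7231
theta = atan2(-17, 10) = 300.4655 degrees

r = 19.7231, theta = 300.4655 degrees


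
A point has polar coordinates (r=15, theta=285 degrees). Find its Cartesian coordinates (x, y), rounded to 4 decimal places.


x = 15 * cos(285) = 3.8823
y = 15 * sin(285) = -14.4889

(3.8823, -14.4889)


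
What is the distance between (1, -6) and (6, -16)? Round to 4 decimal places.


d = sqrt((6-1)^2 + (-16--6)^2) = 11.1803

11.1803


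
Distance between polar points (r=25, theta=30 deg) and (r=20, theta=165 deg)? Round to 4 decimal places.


d = sqrt(r1^2 + r2^2 - 2*r1*r2*cos(t2-t1))
d = sqrt(25^2 + 20^2 - 2*25*20*cos(165-30)) = 41.6186

41.6186


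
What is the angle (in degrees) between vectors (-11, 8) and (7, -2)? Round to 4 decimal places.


dot = -11*7 + 8*-2 = -93
|u| = 13.6015, |v| = 7.2801
cos(angle) = -0.9392
angle = 159.918 degrees

159.918 degrees


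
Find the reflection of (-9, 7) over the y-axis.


Reflection across y-axis: (x, y) -> (-x, y)
(-9, 7) -> (9, 7)

(9, 7)


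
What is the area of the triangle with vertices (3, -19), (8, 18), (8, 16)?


Area = |x1(y2-y3) + x2(y3-y1) + x3(y1-y2)| / 2
= |3*(18-16) + 8*(16--19) + 8*(-19-18)| / 2
= 5

5


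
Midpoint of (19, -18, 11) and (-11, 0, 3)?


Midpoint = ((19+-11)/2, (-18+0)/2, (11+3)/2) = (4, -9, 7)

(4, -9, 7)


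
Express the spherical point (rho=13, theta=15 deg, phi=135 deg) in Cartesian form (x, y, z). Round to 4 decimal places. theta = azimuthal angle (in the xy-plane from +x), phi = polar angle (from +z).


x = 13 * sin(135) * cos(15) = 8.8792
y = 13 * sin(135) * sin(15) = 2.3792
z = 13 * cos(135) = -9.1924

(8.8792, 2.3792, -9.1924)


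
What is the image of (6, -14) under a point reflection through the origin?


Reflection through origin: (x, y) -> (-x, -y)
(6, -14) -> (-6, 14)

(-6, 14)


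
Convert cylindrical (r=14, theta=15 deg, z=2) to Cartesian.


x = 14 * cos(15) = 13.523
y = 14 * sin(15) = 3.6235
z = 2

(13.523, 3.6235, 2)


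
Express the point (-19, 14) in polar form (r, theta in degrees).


r = sqrt((-19)^2 + 14^2) = 23.6008
theta = atan2(14, -19) = 143.6156 degrees

r = 23.6008, theta = 143.6156 degrees


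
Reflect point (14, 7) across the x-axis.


Reflection across x-axis: (x, y) -> (x, -y)
(14, 7) -> (14, -7)

(14, -7)


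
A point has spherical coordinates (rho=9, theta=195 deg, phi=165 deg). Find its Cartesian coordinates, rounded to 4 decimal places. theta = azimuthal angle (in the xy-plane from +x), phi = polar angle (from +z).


x = 9 * sin(165) * cos(195) = -2.25
y = 9 * sin(165) * sin(195) = -0.6029
z = 9 * cos(165) = -8.6933

(-2.25, -0.6029, -8.6933)


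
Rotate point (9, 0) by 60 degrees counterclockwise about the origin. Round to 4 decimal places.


x' = 9*cos(60) - 0*sin(60) = 4.5
y' = 9*sin(60) + 0*cos(60) = 7.7942

(4.5, 7.7942)


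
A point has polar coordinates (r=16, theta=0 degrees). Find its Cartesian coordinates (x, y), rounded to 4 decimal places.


x = 16 * cos(0) = 16
y = 16 * sin(0) = 0

(16, 0)


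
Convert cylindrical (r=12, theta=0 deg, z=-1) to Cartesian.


x = 12 * cos(0) = 12
y = 12 * sin(0) = 0
z = -1

(12, 0, -1)


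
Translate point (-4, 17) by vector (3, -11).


Translation: (x+dx, y+dy) = (-4+3, 17+-11) = (-1, 6)

(-1, 6)


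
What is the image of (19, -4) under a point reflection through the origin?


Reflection through origin: (x, y) -> (-x, -y)
(19, -4) -> (-19, 4)

(-19, 4)


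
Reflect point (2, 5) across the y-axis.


Reflection across y-axis: (x, y) -> (-x, y)
(2, 5) -> (-2, 5)

(-2, 5)


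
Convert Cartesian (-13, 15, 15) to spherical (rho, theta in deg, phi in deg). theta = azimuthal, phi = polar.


rho = sqrt((-13)^2 + 15^2 + 15^2) = 24.8797
theta = atan2(15, -13) = 130.9144 deg
phi = acos(15/24.8797) = 52.9221 deg

rho = 24.8797, theta = 130.9144 deg, phi = 52.9221 deg


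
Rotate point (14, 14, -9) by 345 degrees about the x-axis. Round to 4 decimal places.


x' = 14
y' = 14*cos(345) - -9*sin(345) = 11.1936
z' = 14*sin(345) + -9*cos(345) = -12.3168

(14, 11.1936, -12.3168)


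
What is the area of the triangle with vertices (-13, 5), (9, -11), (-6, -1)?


Area = |x1(y2-y3) + x2(y3-y1) + x3(y1-y2)| / 2
= |-13*(-11--1) + 9*(-1-5) + -6*(5--11)| / 2
= 10

10


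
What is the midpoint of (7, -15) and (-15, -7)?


Midpoint = ((7+-15)/2, (-15+-7)/2) = (-4, -11)

(-4, -11)


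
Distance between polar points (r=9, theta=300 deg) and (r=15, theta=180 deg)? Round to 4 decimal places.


d = sqrt(r1^2 + r2^2 - 2*r1*r2*cos(t2-t1))
d = sqrt(9^2 + 15^2 - 2*9*15*cos(180-300)) = 21

21


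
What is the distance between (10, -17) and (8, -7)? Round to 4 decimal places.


d = sqrt((8-10)^2 + (-7--17)^2) = 10.198

10.198


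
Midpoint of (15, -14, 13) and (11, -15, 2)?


Midpoint = ((15+11)/2, (-14+-15)/2, (13+2)/2) = (13, -14.5, 7.5)

(13, -14.5, 7.5)


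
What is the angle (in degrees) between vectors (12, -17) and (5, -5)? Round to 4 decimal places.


dot = 12*5 + -17*-5 = 145
|u| = 20.8087, |v| = 7.0711
cos(angle) = 0.9855
angle = 9.7824 degrees

9.7824 degrees


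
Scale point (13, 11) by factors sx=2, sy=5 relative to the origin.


Scaling: (x*sx, y*sy) = (13*2, 11*5) = (26, 55)

(26, 55)


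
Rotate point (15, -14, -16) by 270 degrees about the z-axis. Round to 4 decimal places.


x' = 15*cos(270) - -14*sin(270) = -14
y' = 15*sin(270) + -14*cos(270) = -15
z' = -16

(-14, -15, -16)


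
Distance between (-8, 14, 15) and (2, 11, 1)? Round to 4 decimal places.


d = sqrt((2--8)^2 + (11-14)^2 + (1-15)^2) = 17.4642

17.4642


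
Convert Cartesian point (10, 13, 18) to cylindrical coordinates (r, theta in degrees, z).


r = sqrt(10^2 + 13^2) = 16.4012
theta = atan2(13, 10) = 52.4314 deg
z = 18

r = 16.4012, theta = 52.4314 deg, z = 18


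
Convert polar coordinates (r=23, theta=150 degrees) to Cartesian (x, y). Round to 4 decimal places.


x = 23 * cos(150) = -19.9186
y = 23 * sin(150) = 11.5

(-19.9186, 11.5)


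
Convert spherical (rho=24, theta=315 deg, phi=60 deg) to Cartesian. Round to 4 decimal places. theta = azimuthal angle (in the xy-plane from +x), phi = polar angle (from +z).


x = 24 * sin(60) * cos(315) = 14.6969
y = 24 * sin(60) * sin(315) = -14.6969
z = 24 * cos(60) = 12

(14.6969, -14.6969, 12)


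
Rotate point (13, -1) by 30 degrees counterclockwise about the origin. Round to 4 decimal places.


x' = 13*cos(30) - -1*sin(30) = 11.7583
y' = 13*sin(30) + -1*cos(30) = 5.634

(11.7583, 5.634)


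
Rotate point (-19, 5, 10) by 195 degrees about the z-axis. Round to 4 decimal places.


x' = -19*cos(195) - 5*sin(195) = 19.6467
y' = -19*sin(195) + 5*cos(195) = 0.0879
z' = 10

(19.6467, 0.0879, 10)


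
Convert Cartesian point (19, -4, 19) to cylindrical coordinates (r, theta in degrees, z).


r = sqrt(19^2 + (-4)^2) = 19.4165
theta = atan2(-4, 19) = 348.1113 deg
z = 19

r = 19.4165, theta = 348.1113 deg, z = 19


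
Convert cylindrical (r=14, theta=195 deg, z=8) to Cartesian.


x = 14 * cos(195) = -13.523
y = 14 * sin(195) = -3.6235
z = 8

(-13.523, -3.6235, 8)


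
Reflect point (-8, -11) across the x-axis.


Reflection across x-axis: (x, y) -> (x, -y)
(-8, -11) -> (-8, 11)

(-8, 11)


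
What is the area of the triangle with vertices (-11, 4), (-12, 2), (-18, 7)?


Area = |x1(y2-y3) + x2(y3-y1) + x3(y1-y2)| / 2
= |-11*(2-7) + -12*(7-4) + -18*(4-2)| / 2
= 8.5

8.5


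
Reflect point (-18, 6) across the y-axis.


Reflection across y-axis: (x, y) -> (-x, y)
(-18, 6) -> (18, 6)

(18, 6)


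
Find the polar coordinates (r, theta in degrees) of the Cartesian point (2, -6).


r = sqrt(2^2 + (-6)^2) = 6.3246
theta = atan2(-6, 2) = 288.4349 degrees

r = 6.3246, theta = 288.4349 degrees


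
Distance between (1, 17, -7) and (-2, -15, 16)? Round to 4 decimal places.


d = sqrt((-2-1)^2 + (-15-17)^2 + (16--7)^2) = 39.5221

39.5221


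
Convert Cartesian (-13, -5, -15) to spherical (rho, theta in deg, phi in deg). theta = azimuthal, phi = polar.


rho = sqrt((-13)^2 + (-5)^2 + (-15)^2) = 20.4695
theta = atan2(-5, -13) = 201.0375 deg
phi = acos(-15/20.4695) = 137.1215 deg

rho = 20.4695, theta = 201.0375 deg, phi = 137.1215 deg


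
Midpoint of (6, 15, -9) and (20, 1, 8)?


Midpoint = ((6+20)/2, (15+1)/2, (-9+8)/2) = (13, 8, -0.5)

(13, 8, -0.5)


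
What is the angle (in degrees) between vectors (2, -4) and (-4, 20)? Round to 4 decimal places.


dot = 2*-4 + -4*20 = -88
|u| = 4.4721, |v| = 20.3961
cos(angle) = -0.9648
angle = 164.7449 degrees

164.7449 degrees


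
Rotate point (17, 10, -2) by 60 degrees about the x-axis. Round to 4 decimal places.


x' = 17
y' = 10*cos(60) - -2*sin(60) = 6.7321
z' = 10*sin(60) + -2*cos(60) = 7.6603

(17, 6.7321, 7.6603)


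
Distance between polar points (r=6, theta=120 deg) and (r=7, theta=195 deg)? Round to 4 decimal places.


d = sqrt(r1^2 + r2^2 - 2*r1*r2*cos(t2-t1))
d = sqrt(6^2 + 7^2 - 2*6*7*cos(195-120)) = 7.9536

7.9536


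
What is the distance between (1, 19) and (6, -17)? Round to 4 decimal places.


d = sqrt((6-1)^2 + (-17-19)^2) = 36.3456

36.3456


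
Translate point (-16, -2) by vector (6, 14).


Translation: (x+dx, y+dy) = (-16+6, -2+14) = (-10, 12)

(-10, 12)


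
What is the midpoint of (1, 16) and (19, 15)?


Midpoint = ((1+19)/2, (16+15)/2) = (10, 15.5)

(10, 15.5)


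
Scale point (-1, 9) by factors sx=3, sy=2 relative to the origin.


Scaling: (x*sx, y*sy) = (-1*3, 9*2) = (-3, 18)

(-3, 18)


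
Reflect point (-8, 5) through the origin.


Reflection through origin: (x, y) -> (-x, -y)
(-8, 5) -> (8, -5)

(8, -5)


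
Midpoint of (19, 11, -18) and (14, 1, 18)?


Midpoint = ((19+14)/2, (11+1)/2, (-18+18)/2) = (16.5, 6, 0)

(16.5, 6, 0)


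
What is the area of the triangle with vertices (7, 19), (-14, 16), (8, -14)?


Area = |x1(y2-y3) + x2(y3-y1) + x3(y1-y2)| / 2
= |7*(16--14) + -14*(-14-19) + 8*(19-16)| / 2
= 348

348


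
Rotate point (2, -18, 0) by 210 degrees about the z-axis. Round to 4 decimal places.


x' = 2*cos(210) - -18*sin(210) = -10.7321
y' = 2*sin(210) + -18*cos(210) = 14.5885
z' = 0

(-10.7321, 14.5885, 0)


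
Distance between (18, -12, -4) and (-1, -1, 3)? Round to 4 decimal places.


d = sqrt((-1-18)^2 + (-1--12)^2 + (3--4)^2) = 23.0434

23.0434


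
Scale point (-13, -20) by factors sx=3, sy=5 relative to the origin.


Scaling: (x*sx, y*sy) = (-13*3, -20*5) = (-39, -100)

(-39, -100)


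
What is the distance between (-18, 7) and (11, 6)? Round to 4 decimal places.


d = sqrt((11--18)^2 + (6-7)^2) = 29.0172

29.0172


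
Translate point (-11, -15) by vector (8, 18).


Translation: (x+dx, y+dy) = (-11+8, -15+18) = (-3, 3)

(-3, 3)


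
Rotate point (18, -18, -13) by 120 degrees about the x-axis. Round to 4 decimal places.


x' = 18
y' = -18*cos(120) - -13*sin(120) = 20.2583
z' = -18*sin(120) + -13*cos(120) = -9.0885

(18, 20.2583, -9.0885)


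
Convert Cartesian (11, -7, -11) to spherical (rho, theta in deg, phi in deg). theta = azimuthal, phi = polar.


rho = sqrt(11^2 + (-7)^2 + (-11)^2) = 17.0587
theta = atan2(-7, 11) = 327.5288 deg
phi = acos(-11/17.0587) = 130.153 deg

rho = 17.0587, theta = 327.5288 deg, phi = 130.153 deg


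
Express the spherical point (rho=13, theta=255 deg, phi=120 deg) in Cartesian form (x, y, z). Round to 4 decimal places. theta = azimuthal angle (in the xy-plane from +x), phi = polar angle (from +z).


x = 13 * sin(120) * cos(255) = -2.9139
y = 13 * sin(120) * sin(255) = -10.8747
z = 13 * cos(120) = -6.5

(-2.9139, -10.8747, -6.5)


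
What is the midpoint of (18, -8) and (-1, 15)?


Midpoint = ((18+-1)/2, (-8+15)/2) = (8.5, 3.5)

(8.5, 3.5)


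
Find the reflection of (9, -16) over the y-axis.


Reflection across y-axis: (x, y) -> (-x, y)
(9, -16) -> (-9, -16)

(-9, -16)


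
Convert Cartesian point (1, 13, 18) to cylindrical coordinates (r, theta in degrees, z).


r = sqrt(1^2 + 13^2) = 13.0384
theta = atan2(13, 1) = 85.6013 deg
z = 18

r = 13.0384, theta = 85.6013 deg, z = 18


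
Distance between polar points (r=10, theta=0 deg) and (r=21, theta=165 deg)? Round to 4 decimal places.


d = sqrt(r1^2 + r2^2 - 2*r1*r2*cos(t2-t1))
d = sqrt(10^2 + 21^2 - 2*10*21*cos(165-0)) = 30.7683

30.7683


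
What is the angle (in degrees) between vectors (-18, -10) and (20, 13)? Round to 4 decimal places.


dot = -18*20 + -10*13 = -490
|u| = 20.5913, |v| = 23.8537
cos(angle) = -0.9976
angle = 176.0307 degrees

176.0307 degrees


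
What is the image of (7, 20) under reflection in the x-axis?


Reflection across x-axis: (x, y) -> (x, -y)
(7, 20) -> (7, -20)

(7, -20)


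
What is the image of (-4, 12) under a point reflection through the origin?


Reflection through origin: (x, y) -> (-x, -y)
(-4, 12) -> (4, -12)

(4, -12)


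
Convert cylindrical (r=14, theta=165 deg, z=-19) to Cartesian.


x = 14 * cos(165) = -13.523
y = 14 * sin(165) = 3.6235
z = -19

(-13.523, 3.6235, -19)


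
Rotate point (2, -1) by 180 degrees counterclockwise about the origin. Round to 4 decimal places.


x' = 2*cos(180) - -1*sin(180) = -2
y' = 2*sin(180) + -1*cos(180) = 1

(-2, 1)


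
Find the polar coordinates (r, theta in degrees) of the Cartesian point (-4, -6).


r = sqrt((-4)^2 + (-6)^2) = 7.2111
theta = atan2(-6, -4) = 236.3099 degrees

r = 7.2111, theta = 236.3099 degrees


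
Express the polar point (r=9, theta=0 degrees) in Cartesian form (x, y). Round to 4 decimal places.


x = 9 * cos(0) = 9
y = 9 * sin(0) = 0

(9, 0)


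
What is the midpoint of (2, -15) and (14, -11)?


Midpoint = ((2+14)/2, (-15+-11)/2) = (8, -13)

(8, -13)


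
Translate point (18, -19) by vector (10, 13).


Translation: (x+dx, y+dy) = (18+10, -19+13) = (28, -6)

(28, -6)


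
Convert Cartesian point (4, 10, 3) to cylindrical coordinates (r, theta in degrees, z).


r = sqrt(4^2 + 10^2) = 10.7703
theta = atan2(10, 4) = 68.1986 deg
z = 3

r = 10.7703, theta = 68.1986 deg, z = 3


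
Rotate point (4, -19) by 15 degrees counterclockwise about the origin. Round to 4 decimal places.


x' = 4*cos(15) - -19*sin(15) = 8.7813
y' = 4*sin(15) + -19*cos(15) = -17.3173

(8.7813, -17.3173)


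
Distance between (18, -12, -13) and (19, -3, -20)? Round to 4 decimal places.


d = sqrt((19-18)^2 + (-3--12)^2 + (-20--13)^2) = 11.4455

11.4455


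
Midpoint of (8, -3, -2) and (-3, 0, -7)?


Midpoint = ((8+-3)/2, (-3+0)/2, (-2+-7)/2) = (2.5, -1.5, -4.5)

(2.5, -1.5, -4.5)


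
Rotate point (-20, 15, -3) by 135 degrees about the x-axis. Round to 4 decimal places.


x' = -20
y' = 15*cos(135) - -3*sin(135) = -8.4853
z' = 15*sin(135) + -3*cos(135) = 12.7279

(-20, -8.4853, 12.7279)


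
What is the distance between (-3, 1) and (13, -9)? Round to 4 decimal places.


d = sqrt((13--3)^2 + (-9-1)^2) = 18.868

18.868


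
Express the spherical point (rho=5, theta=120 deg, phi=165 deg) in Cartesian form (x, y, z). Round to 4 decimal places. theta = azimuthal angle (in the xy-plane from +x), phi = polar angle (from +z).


x = 5 * sin(165) * cos(120) = -0.647
y = 5 * sin(165) * sin(120) = 1.1207
z = 5 * cos(165) = -4.8296

(-0.647, 1.1207, -4.8296)


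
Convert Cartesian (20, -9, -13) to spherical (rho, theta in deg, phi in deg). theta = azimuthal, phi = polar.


rho = sqrt(20^2 + (-9)^2 + (-13)^2) = 25.4951
theta = atan2(-9, 20) = 335.7723 deg
phi = acos(-13/25.4951) = 120.6573 deg

rho = 25.4951, theta = 335.7723 deg, phi = 120.6573 deg


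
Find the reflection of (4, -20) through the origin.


Reflection through origin: (x, y) -> (-x, -y)
(4, -20) -> (-4, 20)

(-4, 20)


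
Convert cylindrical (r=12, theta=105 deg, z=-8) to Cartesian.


x = 12 * cos(105) = -3.1058
y = 12 * sin(105) = 11.5911
z = -8

(-3.1058, 11.5911, -8)


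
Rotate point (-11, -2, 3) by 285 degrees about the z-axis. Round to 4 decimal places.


x' = -11*cos(285) - -2*sin(285) = -4.7789
y' = -11*sin(285) + -2*cos(285) = 10.1075
z' = 3

(-4.7789, 10.1075, 3)


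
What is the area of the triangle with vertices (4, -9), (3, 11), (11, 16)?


Area = |x1(y2-y3) + x2(y3-y1) + x3(y1-y2)| / 2
= |4*(11-16) + 3*(16--9) + 11*(-9-11)| / 2
= 82.5

82.5


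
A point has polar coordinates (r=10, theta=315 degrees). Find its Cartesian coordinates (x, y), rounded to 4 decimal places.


x = 10 * cos(315) = 7.0711
y = 10 * sin(315) = -7.0711

(7.0711, -7.0711)


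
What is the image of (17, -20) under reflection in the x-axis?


Reflection across x-axis: (x, y) -> (x, -y)
(17, -20) -> (17, 20)

(17, 20)


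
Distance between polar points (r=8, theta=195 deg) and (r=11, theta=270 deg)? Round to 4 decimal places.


d = sqrt(r1^2 + r2^2 - 2*r1*r2*cos(t2-t1))
d = sqrt(8^2 + 11^2 - 2*8*11*cos(270-195)) = 11.8088

11.8088


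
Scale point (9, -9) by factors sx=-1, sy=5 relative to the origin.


Scaling: (x*sx, y*sy) = (9*-1, -9*5) = (-9, -45)

(-9, -45)


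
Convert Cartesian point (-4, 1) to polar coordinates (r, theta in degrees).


r = sqrt((-4)^2 + 1^2) = 4.1231
theta = atan2(1, -4) = 165.9638 degrees

r = 4.1231, theta = 165.9638 degrees


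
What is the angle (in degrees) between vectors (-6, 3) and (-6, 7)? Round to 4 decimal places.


dot = -6*-6 + 3*7 = 57
|u| = 6.7082, |v| = 9.2195
cos(angle) = 0.9216
angle = 22.8337 degrees

22.8337 degrees


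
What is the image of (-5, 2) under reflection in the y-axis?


Reflection across y-axis: (x, y) -> (-x, y)
(-5, 2) -> (5, 2)

(5, 2)


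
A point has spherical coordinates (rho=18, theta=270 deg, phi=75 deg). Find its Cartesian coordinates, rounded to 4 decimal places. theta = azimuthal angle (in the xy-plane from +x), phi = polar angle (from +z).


x = 18 * sin(75) * cos(270) = 0
y = 18 * sin(75) * sin(270) = -17.3867
z = 18 * cos(75) = 4.6587

(0, -17.3867, 4.6587)


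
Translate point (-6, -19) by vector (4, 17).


Translation: (x+dx, y+dy) = (-6+4, -19+17) = (-2, -2)

(-2, -2)


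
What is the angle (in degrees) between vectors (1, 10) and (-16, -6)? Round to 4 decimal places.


dot = 1*-16 + 10*-6 = -76
|u| = 10.0499, |v| = 17.088
cos(angle) = -0.4425
angle = 116.2666 degrees

116.2666 degrees


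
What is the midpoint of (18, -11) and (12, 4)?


Midpoint = ((18+12)/2, (-11+4)/2) = (15, -3.5)

(15, -3.5)


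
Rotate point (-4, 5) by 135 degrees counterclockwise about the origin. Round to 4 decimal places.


x' = -4*cos(135) - 5*sin(135) = -0.7071
y' = -4*sin(135) + 5*cos(135) = -6.364

(-0.7071, -6.364)


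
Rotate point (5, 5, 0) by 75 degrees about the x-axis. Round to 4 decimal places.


x' = 5
y' = 5*cos(75) - 0*sin(75) = 1.2941
z' = 5*sin(75) + 0*cos(75) = 4.8296

(5, 1.2941, 4.8296)


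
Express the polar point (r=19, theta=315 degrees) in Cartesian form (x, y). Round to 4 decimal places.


x = 19 * cos(315) = 13.435
y = 19 * sin(315) = -13.435

(13.435, -13.435)


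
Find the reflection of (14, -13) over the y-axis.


Reflection across y-axis: (x, y) -> (-x, y)
(14, -13) -> (-14, -13)

(-14, -13)


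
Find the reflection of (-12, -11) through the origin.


Reflection through origin: (x, y) -> (-x, -y)
(-12, -11) -> (12, 11)

(12, 11)


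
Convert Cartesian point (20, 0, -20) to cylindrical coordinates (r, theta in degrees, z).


r = sqrt(20^2 + 0^2) = 20
theta = atan2(0, 20) = 0 deg
z = -20

r = 20, theta = 0 deg, z = -20


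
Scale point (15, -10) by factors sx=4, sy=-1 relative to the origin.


Scaling: (x*sx, y*sy) = (15*4, -10*-1) = (60, 10)

(60, 10)


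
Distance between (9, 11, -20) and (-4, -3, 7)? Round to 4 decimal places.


d = sqrt((-4-9)^2 + (-3-11)^2 + (7--20)^2) = 33.0757

33.0757


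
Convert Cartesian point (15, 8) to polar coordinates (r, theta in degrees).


r = sqrt(15^2 + 8^2) = 17
theta = atan2(8, 15) = 28.0725 degrees

r = 17, theta = 28.0725 degrees


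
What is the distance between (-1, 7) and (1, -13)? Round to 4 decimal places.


d = sqrt((1--1)^2 + (-13-7)^2) = 20.0998

20.0998


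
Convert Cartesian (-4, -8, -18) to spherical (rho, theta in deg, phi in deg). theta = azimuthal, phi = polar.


rho = sqrt((-4)^2 + (-8)^2 + (-18)^2) = 20.0998
theta = atan2(-8, -4) = 243.4349 deg
phi = acos(-18/20.0998) = 153.577 deg

rho = 20.0998, theta = 243.4349 deg, phi = 153.577 deg


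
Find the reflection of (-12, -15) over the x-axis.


Reflection across x-axis: (x, y) -> (x, -y)
(-12, -15) -> (-12, 15)

(-12, 15)


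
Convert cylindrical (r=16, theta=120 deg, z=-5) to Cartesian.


x = 16 * cos(120) = -8
y = 16 * sin(120) = 13.8564
z = -5

(-8, 13.8564, -5)


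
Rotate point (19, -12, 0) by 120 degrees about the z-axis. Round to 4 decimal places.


x' = 19*cos(120) - -12*sin(120) = 0.8923
y' = 19*sin(120) + -12*cos(120) = 22.4545
z' = 0

(0.8923, 22.4545, 0)


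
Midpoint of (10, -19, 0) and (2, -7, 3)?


Midpoint = ((10+2)/2, (-19+-7)/2, (0+3)/2) = (6, -13, 1.5)

(6, -13, 1.5)


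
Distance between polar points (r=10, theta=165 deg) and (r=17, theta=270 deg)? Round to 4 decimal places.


d = sqrt(r1^2 + r2^2 - 2*r1*r2*cos(t2-t1))
d = sqrt(10^2 + 17^2 - 2*10*17*cos(270-165)) = 21.8403

21.8403


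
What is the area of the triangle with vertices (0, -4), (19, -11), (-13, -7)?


Area = |x1(y2-y3) + x2(y3-y1) + x3(y1-y2)| / 2
= |0*(-11--7) + 19*(-7--4) + -13*(-4--11)| / 2
= 74

74


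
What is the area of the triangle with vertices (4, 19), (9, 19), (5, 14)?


Area = |x1(y2-y3) + x2(y3-y1) + x3(y1-y2)| / 2
= |4*(19-14) + 9*(14-19) + 5*(19-19)| / 2
= 12.5

12.5


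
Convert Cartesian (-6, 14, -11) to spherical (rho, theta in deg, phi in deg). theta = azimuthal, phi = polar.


rho = sqrt((-6)^2 + 14^2 + (-11)^2) = 18.7883
theta = atan2(14, -6) = 113.1986 deg
phi = acos(-11/18.7883) = 125.8363 deg

rho = 18.7883, theta = 113.1986 deg, phi = 125.8363 deg


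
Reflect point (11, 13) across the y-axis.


Reflection across y-axis: (x, y) -> (-x, y)
(11, 13) -> (-11, 13)

(-11, 13)


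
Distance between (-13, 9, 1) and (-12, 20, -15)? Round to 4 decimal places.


d = sqrt((-12--13)^2 + (20-9)^2 + (-15-1)^2) = 19.4422

19.4422


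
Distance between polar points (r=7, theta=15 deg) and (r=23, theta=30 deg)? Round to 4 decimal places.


d = sqrt(r1^2 + r2^2 - 2*r1*r2*cos(t2-t1))
d = sqrt(7^2 + 23^2 - 2*7*23*cos(30-15)) = 16.3393

16.3393


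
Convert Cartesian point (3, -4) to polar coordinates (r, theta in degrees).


r = sqrt(3^2 + (-4)^2) = 5
theta = atan2(-4, 3) = 306.8699 degrees

r = 5, theta = 306.8699 degrees


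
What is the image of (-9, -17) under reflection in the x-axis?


Reflection across x-axis: (x, y) -> (x, -y)
(-9, -17) -> (-9, 17)

(-9, 17)


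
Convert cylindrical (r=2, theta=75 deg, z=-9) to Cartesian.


x = 2 * cos(75) = 0.5176
y = 2 * sin(75) = 1.9319
z = -9

(0.5176, 1.9319, -9)


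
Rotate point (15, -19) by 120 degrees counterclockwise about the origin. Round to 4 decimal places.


x' = 15*cos(120) - -19*sin(120) = 8.9545
y' = 15*sin(120) + -19*cos(120) = 22.4904

(8.9545, 22.4904)


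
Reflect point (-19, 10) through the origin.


Reflection through origin: (x, y) -> (-x, -y)
(-19, 10) -> (19, -10)

(19, -10)


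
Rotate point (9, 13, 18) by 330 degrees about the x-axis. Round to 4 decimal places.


x' = 9
y' = 13*cos(330) - 18*sin(330) = 20.2583
z' = 13*sin(330) + 18*cos(330) = 9.0885

(9, 20.2583, 9.0885)


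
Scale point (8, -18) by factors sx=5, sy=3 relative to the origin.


Scaling: (x*sx, y*sy) = (8*5, -18*3) = (40, -54)

(40, -54)


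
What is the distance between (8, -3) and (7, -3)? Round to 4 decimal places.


d = sqrt((7-8)^2 + (-3--3)^2) = 1

1


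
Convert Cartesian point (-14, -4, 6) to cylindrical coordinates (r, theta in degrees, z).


r = sqrt((-14)^2 + (-4)^2) = 14.5602
theta = atan2(-4, -14) = 195.9454 deg
z = 6

r = 14.5602, theta = 195.9454 deg, z = 6


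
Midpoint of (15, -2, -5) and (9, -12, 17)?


Midpoint = ((15+9)/2, (-2+-12)/2, (-5+17)/2) = (12, -7, 6)

(12, -7, 6)


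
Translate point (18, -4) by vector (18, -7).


Translation: (x+dx, y+dy) = (18+18, -4+-7) = (36, -11)

(36, -11)


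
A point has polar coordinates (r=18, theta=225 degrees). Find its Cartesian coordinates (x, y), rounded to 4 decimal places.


x = 18 * cos(225) = -12.7279
y = 18 * sin(225) = -12.7279

(-12.7279, -12.7279)


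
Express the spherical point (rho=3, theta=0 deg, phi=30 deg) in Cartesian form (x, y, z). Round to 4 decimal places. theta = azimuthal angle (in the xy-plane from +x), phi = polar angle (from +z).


x = 3 * sin(30) * cos(0) = 1.5
y = 3 * sin(30) * sin(0) = 0
z = 3 * cos(30) = 2.5981

(1.5, 0, 2.5981)


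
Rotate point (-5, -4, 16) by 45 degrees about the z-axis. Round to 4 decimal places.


x' = -5*cos(45) - -4*sin(45) = -0.7071
y' = -5*sin(45) + -4*cos(45) = -6.364
z' = 16

(-0.7071, -6.364, 16)
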